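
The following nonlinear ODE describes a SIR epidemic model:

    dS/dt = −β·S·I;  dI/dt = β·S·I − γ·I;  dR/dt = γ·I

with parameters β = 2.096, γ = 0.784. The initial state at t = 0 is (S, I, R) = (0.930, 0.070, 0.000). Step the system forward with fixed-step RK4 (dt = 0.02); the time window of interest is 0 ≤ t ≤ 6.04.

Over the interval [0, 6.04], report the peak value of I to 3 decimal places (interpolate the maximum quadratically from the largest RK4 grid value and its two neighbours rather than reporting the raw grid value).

t=0.000: state=(0.930, 0.070, 0.000)
step 1 (dt=0.02): k1=(-0.136, 0.082, 0.055), k2=(-0.138, 0.082, 0.056), k3=(-0.138, 0.082, 0.056), k4=(-0.139, 0.083, 0.056); state += dt/6·(k1+2k2+2k3+k4)
t=0.020: state=(0.927, 0.072, 0.001)
t=0.040: state=(0.924, 0.073, 0.002)
t=0.060: state=(0.922, 0.075, 0.003)
continuing one RK4 step at a time; state shown every 10 steps (Δt=0.2):
t=0.200: state=(0.900, 0.088, 0.012)
t=0.400: state=(0.864, 0.109, 0.028)
t=0.600: state=(0.821, 0.132, 0.047)
t=0.800: state=(0.773, 0.158, 0.069)
t=1.000: state=(0.719, 0.185, 0.096)
t=1.200: state=(0.662, 0.211, 0.127)
t=1.400: state=(0.603, 0.235, 0.162)
t=1.600: state=(0.544, 0.255, 0.201)
t=1.800: state=(0.487, 0.271, 0.242)
t=2.000: state=(0.434, 0.281, 0.285)
t=2.200: state=(0.385, 0.285, 0.330)
t=2.400: state=(0.342, 0.284, 0.375)
t=2.600: state=(0.304, 0.278, 0.419)
t=2.800: state=(0.271, 0.268, 0.461)
t=3.000: state=(0.243, 0.255, 0.502)
t=3.200: state=(0.219, 0.240, 0.541)
t=3.400: state=(0.199, 0.224, 0.578)
t=3.600: state=(0.181, 0.207, 0.611)
t=3.800: state=(0.167, 0.191, 0.643)
t=4.000: state=(0.155, 0.174, 0.671)
t=4.200: state=(0.144, 0.159, 0.697)
t=4.400: state=(0.135, 0.144, 0.721)
t=4.600: state=(0.128, 0.130, 0.742)
t=4.800: state=(0.121, 0.117, 0.762)
t=5.000: state=(0.116, 0.105, 0.779)
t=5.200: state=(0.111, 0.094, 0.795)
t=5.400: state=(0.107, 0.084, 0.809)
t=5.600: state=(0.104, 0.075, 0.821)
t=5.800: state=(0.100, 0.067, 0.832)
t=6.000: state=(0.098, 0.060, 0.842)
t=6.040: state=(0.097, 0.058, 0.844)
largest grid value and its neighbours: I(2.220)=0.28522, I(2.240)=0.28527, I(2.260)=0.28526
parabola through these three points peaks at t≈2.248 with I≈0.28527

max I = 0.285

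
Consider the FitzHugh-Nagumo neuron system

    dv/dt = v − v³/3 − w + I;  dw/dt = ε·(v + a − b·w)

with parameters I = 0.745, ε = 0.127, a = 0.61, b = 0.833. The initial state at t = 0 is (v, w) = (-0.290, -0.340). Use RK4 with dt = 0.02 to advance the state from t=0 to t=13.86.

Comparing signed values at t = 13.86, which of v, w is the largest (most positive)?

largest component: w

t=0.000: state=(-0.290, -0.340)
step 1 (dt=0.02): k1=(0.803, 0.077), k2=(0.810, 0.078), k3=(0.810, 0.078), k4=(0.816, 0.079); state += dt/6·(k1+2k2+2k3+k4)
t=0.020: state=(-0.274, -0.338)
t=0.040: state=(-0.257, -0.337)
t=0.060: state=(-0.241, -0.335)
continuing one RK4 step at a time; state shown every 25 steps (Δt=0.5):
t=0.500: state=(0.213, -0.288)
t=1.000: state=(0.948, -0.200)
t=1.500: state=(1.640, -0.071)
t=2.000: state=(1.919, 0.083)
t=2.500: state=(1.955, 0.237)
t=3.000: state=(1.923, 0.382)
t=3.500: state=(1.876, 0.518)
t=4.000: state=(1.826, 0.643)
t=4.500: state=(1.775, 0.759)
t=5.000: state=(1.723, 0.866)
t=5.500: state=(1.671, 0.964)
t=6.000: state=(1.619, 1.054)
t=6.500: state=(1.566, 1.136)
t=7.000: state=(1.513, 1.210)
t=7.500: state=(1.459, 1.278)
t=8.000: state=(1.404, 1.338)
t=8.500: state=(1.347, 1.392)
t=9.000: state=(1.289, 1.440)
t=9.500: state=(1.228, 1.481)
t=10.000: state=(1.163, 1.516)
t=10.500: state=(1.095, 1.546)
t=11.000: state=(1.019, 1.569)
t=11.500: state=(0.936, 1.587)
t=12.000: state=(0.839, 1.598)
t=12.500: state=(0.722, 1.601)
t=13.000: state=(0.574, 1.597)
t=13.500: state=(0.371, 1.582)
t=13.860: state=(0.170, 1.562)
compare at T: v=0.170, w=1.562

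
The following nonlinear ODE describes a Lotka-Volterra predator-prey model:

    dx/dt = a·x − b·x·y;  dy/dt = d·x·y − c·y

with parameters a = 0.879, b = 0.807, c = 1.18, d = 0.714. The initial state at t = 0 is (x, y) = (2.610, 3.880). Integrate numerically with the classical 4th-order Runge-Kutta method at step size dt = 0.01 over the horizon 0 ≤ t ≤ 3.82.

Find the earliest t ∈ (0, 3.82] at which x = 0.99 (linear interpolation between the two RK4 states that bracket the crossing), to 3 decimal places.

t = 0.406

t=0.000: state=(2.610, 3.880)
step 1 (dt=0.01): k1=(-5.878, 2.652), k2=(-5.840, 2.579), k3=(-5.839, 2.580), k4=(-5.800, 2.507); state += dt/6·(k1+2k2+2k3+k4)
t=0.010: state=(2.552, 3.906)
t=0.020: state=(2.494, 3.930)
t=0.030: state=(2.437, 3.953)
continuing one RK4 step at a time; state shown every 20 steps (Δt=0.2):
t=0.200: state=(1.619, 4.125)
t=0.400: state=(1.004, 3.913)
next step: t=0.410: state=(0.982, 3.895) — x has crossed 0.99
linear interpolation between t=0.400 (1.00413) and t=0.410 (0.98158) → t≈0.406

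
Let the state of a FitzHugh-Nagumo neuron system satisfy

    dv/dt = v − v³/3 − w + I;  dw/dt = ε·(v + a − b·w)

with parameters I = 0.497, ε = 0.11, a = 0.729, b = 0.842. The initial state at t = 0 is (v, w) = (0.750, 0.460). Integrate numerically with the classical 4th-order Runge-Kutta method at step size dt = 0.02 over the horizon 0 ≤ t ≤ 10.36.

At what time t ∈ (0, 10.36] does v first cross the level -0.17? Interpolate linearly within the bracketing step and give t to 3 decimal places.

t = 9.292

t=0.000: state=(0.750, 0.460)
step 1 (dt=0.02): k1=(0.646, 0.120), k2=(0.648, 0.121), k3=(0.648, 0.121), k4=(0.650, 0.121); state += dt/6·(k1+2k2+2k3+k4)
t=0.020: state=(0.763, 0.462)
t=0.040: state=(0.776, 0.465)
t=0.060: state=(0.789, 0.467)
continuing one RK4 step at a time; state shown every 25 steps (Δt=0.5):
t=0.500: state=(1.078, 0.528)
t=1.000: state=(1.346, 0.609)
t=1.500: state=(1.495, 0.697)
t=2.000: state=(1.543, 0.787)
t=2.500: state=(1.536, 0.873)
t=3.000: state=(1.502, 0.955)
t=3.500: state=(1.454, 1.030)
t=4.000: state=(1.399, 1.099)
t=4.500: state=(1.338, 1.162)
t=5.000: state=(1.273, 1.219)
t=5.500: state=(1.201, 1.270)
t=6.000: state=(1.123, 1.314)
t=6.500: state=(1.035, 1.352)
t=7.000: state=(0.932, 1.382)
t=7.500: state=(0.808, 1.406)
t=8.000: state=(0.649, 1.421)
t=8.500: state=(0.431, 1.425)
t=9.000: state=(0.104, 1.415)
t=9.280: state=(-0.157, 1.400)
next step: t=9.300: state=(-0.178, 1.399) — v has crossed -0.17
linear interpolation between t=9.280 (-0.15704) and t=9.300 (-0.17841) → t≈9.292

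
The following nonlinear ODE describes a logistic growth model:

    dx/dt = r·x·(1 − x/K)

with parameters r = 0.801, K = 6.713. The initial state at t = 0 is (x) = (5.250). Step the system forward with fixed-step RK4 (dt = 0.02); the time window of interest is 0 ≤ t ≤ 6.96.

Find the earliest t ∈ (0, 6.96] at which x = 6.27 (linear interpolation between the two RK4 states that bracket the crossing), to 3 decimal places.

t = 1.713

t=0.000: state=(5.250)
step 1 (dt=0.02): k1=(0.916), k2=(0.912), k3=(0.912), k4=(0.908); state += dt/6·(k1+2k2+2k3+k4)
t=0.020: state=(5.268)
t=0.040: state=(5.286)
t=0.060: state=(5.304)
continuing one RK4 step at a time; state shown every 25 steps (Δt=0.5):
t=0.500: state=(5.657)
t=1.000: state=(5.967)
t=1.500: state=(6.194)
t=1.700: state=(6.266)
next step: t=1.720: state=(6.272) — x has crossed 6.27
linear interpolation between t=1.700 (6.26563) and t=1.720 (6.27227) → t≈1.713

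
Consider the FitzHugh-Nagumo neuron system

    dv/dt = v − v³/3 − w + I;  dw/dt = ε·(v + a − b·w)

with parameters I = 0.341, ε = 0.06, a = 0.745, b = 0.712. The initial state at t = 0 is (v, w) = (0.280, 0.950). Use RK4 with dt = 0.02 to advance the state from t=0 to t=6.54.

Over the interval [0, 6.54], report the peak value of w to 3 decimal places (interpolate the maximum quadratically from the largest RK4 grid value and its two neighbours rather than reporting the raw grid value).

max w = 0.958

t=0.000: state=(0.280, 0.950)
step 1 (dt=0.02): k1=(-0.336, 0.021), k2=(-0.340, 0.021), k3=(-0.340, 0.021), k4=(-0.343, 0.020); state += dt/6·(k1+2k2+2k3+k4)
t=0.020: state=(0.273, 0.950)
t=0.040: state=(0.266, 0.951)
t=0.060: state=(0.259, 0.951)
continuing one RK4 step at a time; state shown every 25 steps (Δt=0.5):
t=0.500: state=(0.062, 0.957)
t=1.000: state=(-0.297, 0.956)
t=1.500: state=(-0.844, 0.942)
t=2.000: state=(-1.440, 0.910)
t=2.500: state=(-1.789, 0.864)
t=3.000: state=(-1.898, 0.812)
t=3.500: state=(-1.915, 0.761)
t=4.000: state=(-1.905, 0.710)
t=4.500: state=(-1.888, 0.661)
t=5.000: state=(-1.870, 0.613)
t=5.500: state=(-1.851, 0.567)
t=6.000: state=(-1.833, 0.523)
t=6.500: state=(-1.814, 0.480)
t=6.540: state=(-1.812, 0.476)
largest grid value and its neighbours: w(0.680)=0.95815, w(0.700)=0.95816, w(0.720)=0.95815
parabola through these three points peaks at t≈0.703 with w≈0.95816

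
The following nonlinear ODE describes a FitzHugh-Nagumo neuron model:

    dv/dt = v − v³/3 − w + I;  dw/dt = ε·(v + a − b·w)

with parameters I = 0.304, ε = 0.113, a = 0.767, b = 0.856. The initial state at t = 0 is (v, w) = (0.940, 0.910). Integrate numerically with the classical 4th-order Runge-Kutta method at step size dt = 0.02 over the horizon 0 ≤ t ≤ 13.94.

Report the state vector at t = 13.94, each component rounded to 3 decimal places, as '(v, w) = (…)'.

(v, w) = (-1.481, -0.152)

t=0.000: state=(0.940, 0.910)
step 1 (dt=0.02): k1=(0.057, 0.105), k2=(0.056, 0.105), k3=(0.056, 0.105), k4=(0.055, 0.105); state += dt/6·(k1+2k2+2k3+k4)
t=0.020: state=(0.941, 0.912)
t=0.040: state=(0.942, 0.914)
t=0.060: state=(0.943, 0.916)
continuing one RK4 step at a time; state shown every 25 steps (Δt=0.5):
t=0.500: state=(0.956, 0.962)
t=1.000: state=(0.947, 1.011)
t=1.500: state=(0.913, 1.057)
t=2.000: state=(0.852, 1.098)
t=2.500: state=(0.762, 1.133)
t=3.000: state=(0.633, 1.161)
t=3.500: state=(0.445, 1.178)
t=4.000: state=(0.155, 1.182)
t=4.500: state=(-0.310, 1.165)
t=5.000: state=(-0.993, 1.117)
t=5.500: state=(-1.628, 1.033)
t=6.000: state=(-1.898, 0.928)
t=6.500: state=(-1.947, 0.820)
t=7.000: state=(-1.930, 0.716)
t=7.500: state=(-1.899, 0.619)
t=8.000: state=(-1.864, 0.528)
t=8.500: state=(-1.829, 0.444)
t=9.000: state=(-1.794, 0.365)
t=9.500: state=(-1.760, 0.292)
t=10.000: state=(-1.726, 0.225)
t=10.500: state=(-1.693, 0.162)
t=11.000: state=(-1.660, 0.104)
t=11.500: state=(-1.628, 0.051)
t=12.000: state=(-1.597, 0.002)
t=12.500: state=(-1.566, -0.043)
t=13.000: state=(-1.536, -0.084)
t=13.500: state=(-1.506, -0.122)
t=13.940: state=(-1.481, -0.152)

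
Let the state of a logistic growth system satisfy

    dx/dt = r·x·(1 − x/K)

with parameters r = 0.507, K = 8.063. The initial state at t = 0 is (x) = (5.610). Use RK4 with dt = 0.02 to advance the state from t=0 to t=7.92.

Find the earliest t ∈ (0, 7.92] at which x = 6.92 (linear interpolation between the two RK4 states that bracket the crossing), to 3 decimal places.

t = 1.920

t=0.000: state=(5.610)
step 1 (dt=0.02): k1=(0.865), k2=(0.864), k3=(0.864), k4=(0.862); state += dt/6·(k1+2k2+2k3+k4)
t=0.020: state=(5.627)
t=0.040: state=(5.644)
t=0.060: state=(5.662)
continuing one RK4 step at a time; state shown every 25 steps (Δt=0.5):
t=0.500: state=(6.020)
t=1.000: state=(6.382)
t=1.500: state=(6.695)
t=1.920: state=(6.920)
next step: t=1.940: state=(6.930) — x has crossed 6.92
linear interpolation between t=1.920 (6.91992) and t=1.940 (6.92983) → t≈1.920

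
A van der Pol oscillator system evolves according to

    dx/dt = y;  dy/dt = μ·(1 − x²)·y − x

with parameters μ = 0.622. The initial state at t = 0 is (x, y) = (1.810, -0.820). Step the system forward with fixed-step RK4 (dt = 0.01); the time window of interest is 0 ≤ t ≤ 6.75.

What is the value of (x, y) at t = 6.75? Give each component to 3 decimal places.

(x, y) = (1.487, -0.972)

t=0.000: state=(1.810, -0.820)
step 1 (dt=0.01): k1=(-0.820, -0.649), k2=(-0.823, -0.648), k3=(-0.823, -0.648), k4=(-0.826, -0.647); state += dt/6·(k1+2k2+2k3+k4)
t=0.010: state=(1.802, -0.826)
t=0.020: state=(1.793, -0.833)
t=0.030: state=(1.785, -0.839)
continuing one RK4 step at a time; state shown every 25 steps (Δt=0.25):
t=0.250: state=(1.585, -0.981)
t=0.500: state=(1.318, -1.160)
t=0.750: state=(1.001, -1.382)
t=1.000: state=(0.622, -1.664)
t=1.250: state=(0.165, -1.999)
t=1.500: state=(-0.375, -2.299)
t=1.750: state=(-0.962, -2.323)
t=2.000: state=(-1.493, -1.838)
t=2.250: state=(-1.852, -1.013)
t=2.500: state=(-2.007, -0.264)
t=2.750: state=(-2.005, 0.237)
t=3.000: state=(-1.904, 0.550)
t=3.250: state=(-1.738, 0.767)
t=3.500: state=(-1.523, 0.953)
t=3.750: state=(-1.261, 1.148)
t=4.000: state=(-0.946, 1.381)
t=4.250: state=(-0.565, 1.670)
t=4.500: state=(-0.106, 2.004)
t=4.750: state=(0.433, 2.283)
t=5.000: state=(1.010, 2.265)
t=5.250: state=(1.522, 1.747)
t=5.500: state=(1.858, 0.930)
t=5.750: state=(1.996, 0.211)
t=6.000: state=(1.984, -0.267)
t=6.250: state=(1.877, -0.569)
t=6.500: state=(1.707, -0.784)
t=6.750: state=(1.487, -0.972)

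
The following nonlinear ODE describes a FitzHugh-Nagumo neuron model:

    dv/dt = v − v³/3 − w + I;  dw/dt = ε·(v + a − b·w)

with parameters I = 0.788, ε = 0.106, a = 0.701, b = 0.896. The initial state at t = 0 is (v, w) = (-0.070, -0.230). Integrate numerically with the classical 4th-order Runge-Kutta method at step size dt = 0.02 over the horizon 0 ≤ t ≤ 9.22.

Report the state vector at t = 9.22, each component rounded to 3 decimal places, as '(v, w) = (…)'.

(v, w) = (1.372, 1.393)

t=0.000: state=(-0.070, -0.230)
step 1 (dt=0.02): k1=(0.948, 0.089), k2=(0.957, 0.090), k3=(0.957, 0.090), k4=(0.965, 0.091); state += dt/6·(k1+2k2+2k3+k4)
t=0.020: state=(-0.051, -0.228)
t=0.040: state=(-0.031, -0.226)
t=0.060: state=(-0.012, -0.225)
continuing one RK4 step at a time; state shown every 25 steps (Δt=0.5):
t=0.500: state=(0.524, -0.172)
t=1.000: state=(1.290, -0.081)
t=1.500: state=(1.806, 0.041)
t=2.000: state=(1.952, 0.174)
t=2.500: state=(1.954, 0.304)
t=3.000: state=(1.920, 0.426)
t=3.500: state=(1.879, 0.541)
t=4.000: state=(1.836, 0.648)
t=4.500: state=(1.792, 0.748)
t=5.000: state=(1.749, 0.842)
t=5.500: state=(1.705, 0.928)
t=6.000: state=(1.661, 1.009)
t=6.500: state=(1.617, 1.083)
t=7.000: state=(1.573, 1.152)
t=7.500: state=(1.529, 1.215)
t=8.000: state=(1.484, 1.273)
t=8.500: state=(1.439, 1.326)
t=9.000: state=(1.393, 1.374)
t=9.220: state=(1.372, 1.393)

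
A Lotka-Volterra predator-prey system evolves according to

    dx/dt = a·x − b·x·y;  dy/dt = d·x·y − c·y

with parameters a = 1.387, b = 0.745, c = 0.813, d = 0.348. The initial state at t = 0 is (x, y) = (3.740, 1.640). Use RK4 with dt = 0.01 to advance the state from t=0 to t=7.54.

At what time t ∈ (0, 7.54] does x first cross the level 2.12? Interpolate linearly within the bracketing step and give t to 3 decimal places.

t = 1.619

t=0.000: state=(3.740, 1.640)
step 1 (dt=0.01): k1=(0.618, 0.801), k2=(0.607, 0.805), k3=(0.607, 0.805), k4=(0.596, 0.809); state += dt/6·(k1+2k2+2k3+k4)
t=0.010: state=(3.746, 1.648)
t=0.020: state=(3.752, 1.656)
t=0.030: state=(3.758, 1.664)
continuing one RK4 step at a time; state shown every 25 steps (Δt=0.25):
t=0.250: state=(3.820, 1.862)
t=0.500: state=(3.733, 2.113)
t=0.750: state=(3.480, 2.362)
t=1.000: state=(3.106, 2.569)
t=1.250: state=(2.687, 2.697)
t=1.500: state=(2.289, 2.732)
t=1.610: state=(2.132, 2.719)
next step: t=1.620: state=(2.118, 2.717) — x has crossed 2.12
linear interpolation between t=1.610 (2.13206) and t=1.620 (2.11850) → t≈1.619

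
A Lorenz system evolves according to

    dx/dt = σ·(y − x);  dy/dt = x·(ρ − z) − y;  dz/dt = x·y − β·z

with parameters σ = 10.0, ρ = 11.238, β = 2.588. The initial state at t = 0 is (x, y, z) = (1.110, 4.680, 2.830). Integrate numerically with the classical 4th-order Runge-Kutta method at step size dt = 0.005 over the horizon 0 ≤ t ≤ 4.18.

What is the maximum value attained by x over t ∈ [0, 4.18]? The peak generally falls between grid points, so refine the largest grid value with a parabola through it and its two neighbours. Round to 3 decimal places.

max x = 8.801

t=0.000: state=(1.110, 4.680, 2.830)
step 1 (dt=0.005): k1=(35.700, 4.653, -2.129), k2=(34.924, 5.398, -1.684), k3=(34.962, 5.379, -1.694), k4=(34.221, 6.107, -1.255); state += dt/6·(k1+2k2+2k3+k4)
t=0.005: state=(1.285, 4.707, 2.822)
t=0.010: state=(1.452, 4.741, 2.817)
t=0.015: state=(1.614, 4.782, 2.817)
continuing one RK4 step at a time; state shown every 40 steps (Δt=0.2):
t=0.200: state=(6.313, 8.815, 6.139)
t=0.400: state=(8.447, 7.029, 15.181)
t=0.600: state=(3.728, 1.819, 12.658)
t=0.800: state=(1.962, 1.848, 8.185)
t=1.000: state=(2.590, 3.292, 5.745)
t=1.200: state=(4.816, 6.312, 6.264)
t=1.400: state=(7.421, 7.917, 11.437)
t=1.600: state=(5.757, 4.146, 13.318)
t=1.800: state=(3.422, 2.886, 10.103)
t=2.000: state=(3.417, 3.860, 7.700)
t=2.200: state=(4.944, 5.940, 7.835)
t=2.400: state=(6.561, 6.869, 10.918)
t=2.600: state=(5.700, 4.770, 12.268)
t=2.800: state=(4.164, 3.741, 10.334)
t=3.000: state=(4.109, 4.429, 8.672)
t=3.200: state=(5.171, 5.809, 8.931)
t=3.400: state=(6.049, 6.134, 10.847)
t=3.600: state=(5.433, 4.877, 11.464)
t=3.800: state=(4.527, 4.285, 10.230)
t=4.000: state=(4.563, 4.810, 9.236)
t=4.180: state=(5.202, 5.596, 9.491)
largest grid value and its neighbours: x(0.345)=8.79550, x(0.350)=8.80082, x(0.355)=8.79869
parabola through these three points peaks at t≈0.351 with x≈8.80100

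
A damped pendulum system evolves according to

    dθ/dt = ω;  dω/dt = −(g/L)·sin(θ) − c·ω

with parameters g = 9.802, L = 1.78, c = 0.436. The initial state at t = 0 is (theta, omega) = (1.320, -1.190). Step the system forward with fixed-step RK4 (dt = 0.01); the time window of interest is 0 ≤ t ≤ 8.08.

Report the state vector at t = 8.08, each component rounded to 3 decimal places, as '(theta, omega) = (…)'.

t=0.000: state=(1.320, -1.190)
step 1 (dt=0.01): k1=(-1.190, -4.816), k2=(-1.214, -4.797), k3=(-1.214, -4.797), k4=(-1.238, -4.778); state += dt/6·(k1+2k2+2k3+k4)
t=0.010: state=(1.308, -1.238)
t=0.020: state=(1.295, -1.286)
t=0.030: state=(1.282, -1.333)
continuing one RK4 step at a time; state shown every 50 steps (Δt=0.5):
t=0.500: state=(0.252, -2.696)
t=1.000: state=(-0.850, -1.294)
t=1.500: state=(-0.904, 1.005)
t=2.000: state=(-0.064, 1.980)
t=2.500: state=(0.676, 0.708)
t=3.000: state=(0.574, -1.015)
t=3.500: state=(-0.106, -1.385)
t=4.000: state=(-0.539, -0.200)
t=4.500: state=(-0.314, 0.960)
t=5.000: state=(0.204, 0.874)
t=5.500: state=(0.399, -0.140)
t=6.000: state=(0.125, -0.807)
t=6.500: state=(-0.231, -0.466)
t=7.000: state=(-0.266, 0.314)
t=7.500: state=(-0.004, 0.602)
t=8.000: state=(0.211, 0.173)
t=8.080: state=(0.221, 0.074)

(theta, omega) = (0.221, 0.074)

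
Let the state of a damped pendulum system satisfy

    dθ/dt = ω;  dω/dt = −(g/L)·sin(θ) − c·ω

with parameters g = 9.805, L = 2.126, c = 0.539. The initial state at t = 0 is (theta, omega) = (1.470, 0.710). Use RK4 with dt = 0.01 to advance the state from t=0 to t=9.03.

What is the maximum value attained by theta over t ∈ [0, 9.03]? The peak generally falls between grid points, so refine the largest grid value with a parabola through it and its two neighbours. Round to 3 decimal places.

max theta = 1.522

t=0.000: state=(1.470, 0.710)
step 1 (dt=0.01): k1=(0.710, -4.971), k2=(0.685, -4.959), k3=(0.685, -4.959), k4=(0.660, -4.948); state += dt/6·(k1+2k2+2k3+k4)
t=0.010: state=(1.477, 0.660)
t=0.020: state=(1.483, 0.611)
t=0.030: state=(1.489, 0.562)
continuing one RK4 step at a time; state shown every 50 steps (Δt=0.5):
t=0.500: state=(1.255, -1.458)
t=1.000: state=(0.202, -2.421)
t=1.500: state=(-0.768, -1.164)
t=2.000: state=(-0.871, 0.692)
t=2.500: state=(-0.233, 1.610)
t=3.000: state=(0.457, 0.918)
t=3.500: state=(0.581, -0.402)
t=4.000: state=(0.167, -1.075)
t=4.500: state=(-0.299, -0.629)
t=5.000: state=(-0.385, 0.274)
t=5.500: state=(-0.105, 0.722)
t=6.000: state=(0.205, 0.410)
t=6.500: state=(0.255, -0.200)
t=7.000: state=(0.061, -0.486)
t=7.500: state=(-0.142, -0.260)
t=8.000: state=(-0.168, 0.149)
t=8.500: state=(-0.034, 0.326)
t=9.000: state=(0.099, 0.163)
t=9.030: state=(0.104, 0.146)
largest grid value and its neighbours: theta(0.140)=1.52179, theta(0.150)=1.52194, theta(0.160)=1.52163
parabola through these three points peaks at t≈0.148 with theta≈1.52195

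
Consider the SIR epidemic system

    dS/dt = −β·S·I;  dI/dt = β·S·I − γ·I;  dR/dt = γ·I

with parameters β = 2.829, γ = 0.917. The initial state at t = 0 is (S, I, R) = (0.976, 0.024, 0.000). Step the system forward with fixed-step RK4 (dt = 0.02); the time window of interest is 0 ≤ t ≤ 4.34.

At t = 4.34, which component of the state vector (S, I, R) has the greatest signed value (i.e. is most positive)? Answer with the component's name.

largest component: R

t=0.000: state=(0.976, 0.024, 0.000)
step 1 (dt=0.02): k1=(-0.066, 0.044, 0.022), k2=(-0.067, 0.045, 0.022), k3=(-0.067, 0.045, 0.022), k4=(-0.069, 0.046, 0.023); state += dt/6·(k1+2k2+2k3+k4)
t=0.020: state=(0.975, 0.025, 0.000)
t=0.040: state=(0.973, 0.026, 0.001)
t=0.060: state=(0.972, 0.027, 0.001)
continuing one RK4 step at a time; state shown every 10 steps (Δt=0.2):
t=0.200: state=(0.960, 0.035, 0.005)
t=0.400: state=(0.938, 0.049, 0.013)
t=0.600: state=(0.907, 0.069, 0.024)
t=0.800: state=(0.866, 0.095, 0.039)
t=1.000: state=(0.814, 0.127, 0.059)
t=1.200: state=(0.749, 0.165, 0.086)
t=1.400: state=(0.675, 0.206, 0.120)
t=1.600: state=(0.594, 0.245, 0.161)
t=1.800: state=(0.512, 0.279, 0.209)
t=2.000: state=(0.434, 0.303, 0.263)
t=2.200: state=(0.364, 0.316, 0.320)
t=2.400: state=(0.304, 0.318, 0.378)
t=2.600: state=(0.254, 0.310, 0.436)
t=2.800: state=(0.214, 0.294, 0.491)
t=3.000: state=(0.183, 0.274, 0.543)
t=3.200: state=(0.157, 0.251, 0.592)
t=3.400: state=(0.137, 0.227, 0.635)
t=3.600: state=(0.122, 0.203, 0.675)
t=3.800: state=(0.109, 0.181, 0.710)
t=4.000: state=(0.099, 0.160, 0.741)
t=4.200: state=(0.091, 0.140, 0.769)
t=4.340: state=(0.086, 0.128, 0.786)
compare at T: S=0.086, I=0.128, R=0.786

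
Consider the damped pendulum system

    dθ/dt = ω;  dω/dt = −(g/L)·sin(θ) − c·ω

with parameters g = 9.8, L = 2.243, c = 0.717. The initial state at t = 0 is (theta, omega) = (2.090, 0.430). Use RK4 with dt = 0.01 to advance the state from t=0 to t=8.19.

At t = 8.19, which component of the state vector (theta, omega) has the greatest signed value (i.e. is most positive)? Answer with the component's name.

largest component: omega

t=0.000: state=(2.090, 0.430)
step 1 (dt=0.01): k1=(0.430, -4.102), k2=(0.409, -4.082), k3=(0.410, -4.083), k4=(0.389, -4.063); state += dt/6·(k1+2k2+2k3+k4)
t=0.010: state=(2.094, 0.389)
t=0.020: state=(2.098, 0.349)
t=0.030: state=(2.101, 0.309)
continuing one RK4 step at a time; state shown every 50 steps (Δt=0.5):
t=0.500: state=(1.847, -1.337)
t=1.000: state=(0.812, -2.646)
t=1.500: state=(-0.460, -2.035)
t=2.000: state=(-0.996, -0.087)
t=2.500: state=(-0.642, 1.331)
t=3.000: state=(0.100, 1.374)
t=3.500: state=(0.536, 0.288)
t=4.000: state=(0.409, -0.695)
t=4.500: state=(-0.012, -0.832)
t=5.000: state=(-0.297, -0.239)
t=5.500: state=(-0.250, 0.371)
t=6.000: state=(-0.010, 0.493)
t=6.500: state=(0.166, 0.166)
t=7.000: state=(0.150, -0.200)
t=7.500: state=(0.014, -0.290)
t=8.000: state=(-0.093, -0.110)
t=8.190: state=(-0.105, -0.018)
compare at T: theta=-0.105, omega=-0.018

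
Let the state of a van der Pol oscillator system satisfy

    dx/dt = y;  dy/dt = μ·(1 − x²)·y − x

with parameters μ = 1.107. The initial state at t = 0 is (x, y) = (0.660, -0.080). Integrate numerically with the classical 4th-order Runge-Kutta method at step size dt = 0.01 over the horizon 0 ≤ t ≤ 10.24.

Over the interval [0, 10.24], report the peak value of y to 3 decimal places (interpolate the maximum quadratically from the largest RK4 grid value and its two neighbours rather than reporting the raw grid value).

t=0.000: state=(0.660, -0.080)
step 1 (dt=0.01): k1=(-0.080, -0.710), k2=(-0.084, -0.712), k3=(-0.084, -0.712), k4=(-0.087, -0.714); state += dt/6·(k1+2k2+2k3+k4)
t=0.010: state=(0.659, -0.087)
t=0.020: state=(0.658, -0.094)
t=0.030: state=(0.657, -0.101)
continuing one RK4 step at a time; state shown every 50 steps (Δt=0.5):
t=0.500: state=(0.524, -0.482)
t=1.000: state=(0.156, -1.019)
t=1.500: state=(-0.515, -1.633)
t=2.000: state=(-1.311, -1.270)
t=2.500: state=(-1.635, -0.085)
t=3.000: state=(-1.509, 0.507)
t=3.500: state=(-1.163, 0.879)
t=4.000: state=(-0.596, 1.456)
t=4.500: state=(0.385, 2.518)
t=5.000: state=(1.629, 1.803)
t=5.500: state=(1.990, -0.053)
t=6.000: state=(1.820, -0.521)
t=6.500: state=(1.505, -0.738)
t=7.000: state=(1.064, -1.062)
t=7.500: state=(0.380, -1.771)
t=8.000: state=(-0.785, -2.783)
t=8.500: state=(-1.867, -1.056)
t=9.000: state=(-1.982, 0.276)
t=9.500: state=(-1.753, 0.586)
t=10.000: state=(-1.408, 0.805)
t=10.240: state=(-1.198, 0.955)
largest grid value and its neighbours: y(4.660)=2.71749, y(4.670)=2.71910, y(4.680)=2.71908
parabola through these three points peaks at t≈4.675 with y≈2.71930

max y = 2.719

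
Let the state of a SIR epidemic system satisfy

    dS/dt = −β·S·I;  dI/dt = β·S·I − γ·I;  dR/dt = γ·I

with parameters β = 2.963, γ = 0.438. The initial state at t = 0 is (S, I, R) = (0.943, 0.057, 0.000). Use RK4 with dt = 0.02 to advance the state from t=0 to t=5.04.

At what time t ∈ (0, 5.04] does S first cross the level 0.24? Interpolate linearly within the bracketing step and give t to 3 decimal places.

t = 1.572

t=0.000: state=(0.943, 0.057, 0.000)
step 1 (dt=0.02): k1=(-0.159, 0.134, 0.025), k2=(-0.163, 0.137, 0.026), k3=(-0.163, 0.137, 0.026), k4=(-0.166, 0.140, 0.026); state += dt/6·(k1+2k2+2k3+k4)
t=0.020: state=(0.940, 0.060, 0.001)
t=0.040: state=(0.936, 0.063, 0.001)
t=0.060: state=(0.933, 0.066, 0.002)
continuing one RK4 step at a time; state shown every 10 steps (Δt=0.2):
t=0.200: state=(0.903, 0.090, 0.006)
t=0.400: state=(0.845, 0.139, 0.016)
t=0.600: state=(0.763, 0.205, 0.031)
t=0.800: state=(0.660, 0.287, 0.053)
t=1.000: state=(0.542, 0.376, 0.082)
t=1.200: state=(0.423, 0.458, 0.118)
t=1.400: state=(0.316, 0.522, 0.161)
t=1.560: state=(0.245, 0.556, 0.199)
next step: t=1.580: state=(0.237, 0.559, 0.204) — S has crossed 0.24
linear interpolation between t=1.560 (0.24481) and t=1.580 (0.23686) → t≈1.572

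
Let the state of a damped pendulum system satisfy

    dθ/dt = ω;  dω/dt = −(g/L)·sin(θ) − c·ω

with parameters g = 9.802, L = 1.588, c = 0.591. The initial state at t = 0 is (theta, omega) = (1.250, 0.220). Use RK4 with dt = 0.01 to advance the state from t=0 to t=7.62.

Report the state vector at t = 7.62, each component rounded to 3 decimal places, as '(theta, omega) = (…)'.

t=0.000: state=(1.250, 0.220)
step 1 (dt=0.01): k1=(0.220, -5.988), k2=(0.190, -5.972), k3=(0.190, -5.972), k4=(0.160, -5.956); state += dt/6·(k1+2k2+2k3+k4)
t=0.010: state=(1.252, 0.160)
t=0.020: state=(1.253, 0.101)
t=0.030: state=(1.254, 0.042)
continuing one RK4 step at a time; state shown every 25 steps (Δt=0.25):
t=0.250: state=(1.128, -1.154)
t=0.500: state=(0.705, -2.138)
t=0.750: state=(0.118, -2.408)
t=1.000: state=(-0.427, -1.833)
t=1.250: state=(-0.756, -0.753)
t=1.500: state=(-0.800, 0.381)
t=1.750: state=(-0.587, 1.261)
t=2.000: state=(-0.211, 1.646)
t=2.250: state=(0.185, 1.425)
t=2.500: state=(0.463, 0.750)
t=2.750: state=(0.548, -0.070)
t=3.000: state=(0.439, -0.757)
t=3.250: state=(0.198, -1.107)
t=3.500: state=(-0.078, -1.033)
t=3.750: state=(-0.289, -0.614)
t=4.000: state=(-0.373, -0.046)
t=4.250: state=(-0.318, 0.459)
t=4.500: state=(-0.162, 0.742)
t=4.750: state=(0.029, 0.732)
t=5.000: state=(0.183, 0.469)
t=5.250: state=(0.253, 0.082)
t=5.500: state=(0.226, -0.279)
t=5.750: state=(0.125, -0.496)
t=6.000: state=(-0.005, -0.513)
t=6.250: state=(-0.116, -0.349)
t=6.500: state=(-0.171, -0.087)
t=6.750: state=(-0.160, 0.169)
t=7.000: state=(-0.095, 0.331)
t=7.250: state=(-0.006, 0.357)
t=7.500: state=(0.073, 0.255)
t=7.620: state=(0.099, 0.176)

(theta, omega) = (0.099, 0.176)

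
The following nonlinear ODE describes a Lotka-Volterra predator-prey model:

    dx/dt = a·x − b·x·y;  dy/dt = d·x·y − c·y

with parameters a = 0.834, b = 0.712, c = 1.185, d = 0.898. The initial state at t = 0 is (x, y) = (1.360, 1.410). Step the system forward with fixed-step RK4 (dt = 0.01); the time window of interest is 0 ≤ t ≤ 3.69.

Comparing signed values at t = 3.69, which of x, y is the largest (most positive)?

largest component: x

t=0.000: state=(1.360, 1.410)
step 1 (dt=0.01): k1=(-0.231, 0.051), k2=(-0.231, 0.050), k3=(-0.231, 0.050), k4=(-0.231, 0.048); state += dt/6·(k1+2k2+2k3+k4)
t=0.010: state=(1.358, 1.410)
t=0.020: state=(1.355, 1.411)
t=0.030: state=(1.353, 1.411)
continuing one RK4 step at a time; state shown every 20 steps (Δt=0.2):
t=0.200: state=(1.314, 1.414)
t=0.400: state=(1.270, 1.407)
t=0.600: state=(1.229, 1.390)
t=0.800: state=(1.194, 1.363)
t=1.000: state=(1.164, 1.329)
t=1.200: state=(1.142, 1.289)
t=1.400: state=(1.126, 1.247)
t=1.600: state=(1.117, 1.203)
t=1.800: state=(1.116, 1.160)
t=2.000: state=(1.121, 1.119)
t=2.200: state=(1.132, 1.081)
t=2.400: state=(1.150, 1.046)
t=2.600: state=(1.173, 1.017)
t=2.800: state=(1.201, 0.993)
t=3.000: state=(1.234, 0.975)
t=3.200: state=(1.270, 0.963)
t=3.400: state=(1.309, 0.958)
t=3.600: state=(1.349, 0.960)
t=3.690: state=(1.367, 0.963)
compare at T: x=1.367, y=0.963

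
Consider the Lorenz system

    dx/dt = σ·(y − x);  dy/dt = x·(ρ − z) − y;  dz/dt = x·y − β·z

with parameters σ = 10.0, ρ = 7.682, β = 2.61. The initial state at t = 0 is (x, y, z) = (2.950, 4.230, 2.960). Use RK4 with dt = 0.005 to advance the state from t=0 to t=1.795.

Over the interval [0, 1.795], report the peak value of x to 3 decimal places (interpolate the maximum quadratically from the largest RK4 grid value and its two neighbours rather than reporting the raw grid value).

max x = 6.030

t=0.000: state=(2.950, 4.230, 2.960)
step 1 (dt=0.005): k1=(12.800, 9.700, 4.753), k2=(12.722, 9.791, 4.930), k3=(12.727, 9.789, 4.928), k4=(12.653, 9.877, 5.105); state += dt/6·(k1+2k2+2k3+k4)
t=0.005: state=(3.014, 4.279, 2.985)
t=0.010: state=(3.077, 4.329, 3.011)
t=0.015: state=(3.139, 4.379, 3.039)
continuing one RK4 step at a time; state shown every 20 steps (Δt=0.1):
t=0.100: state=(4.147, 5.299, 3.797)
t=0.200: state=(5.230, 6.195, 5.348)
t=0.300: state=(5.939, 6.322, 7.274)
t=0.400: state=(5.913, 5.484, 8.743)
t=0.500: state=(5.186, 4.248, 9.116)
t=0.600: state=(4.220, 3.301, 8.558)
t=0.700: state=(3.445, 2.835, 7.603)
t=0.800: state=(3.009, 2.739, 6.631)
t=0.900: state=(2.883, 2.888, 5.827)
t=1.000: state=(2.998, 3.215, 5.273)
t=1.100: state=(3.299, 3.676, 5.016)
t=1.200: state=(3.733, 4.214, 5.089)
t=1.300: state=(4.230, 4.725, 5.499)
t=1.400: state=(4.680, 5.062, 6.175)
t=1.500: state=(4.951, 5.094, 6.933)
t=1.600: state=(4.951, 4.812, 7.516)
t=1.700: state=(4.701, 4.363, 7.741)
t=1.795: state=(4.346, 3.959, 7.618)
largest grid value and its neighbours: x(0.340)=6.02788, x(0.345)=6.02971, x(0.350)=6.02944
parabola through these three points peaks at t≈0.347 with x≈6.02985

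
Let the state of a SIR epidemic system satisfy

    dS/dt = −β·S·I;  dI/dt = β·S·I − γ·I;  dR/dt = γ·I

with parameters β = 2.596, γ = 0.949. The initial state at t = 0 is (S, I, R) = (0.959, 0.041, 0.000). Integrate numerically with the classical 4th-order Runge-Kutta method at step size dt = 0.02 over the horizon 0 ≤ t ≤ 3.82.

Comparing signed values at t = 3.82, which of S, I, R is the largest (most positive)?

largest component: R

t=0.000: state=(0.959, 0.041, 0.000)
step 1 (dt=0.02): k1=(-0.102, 0.063, 0.039), k2=(-0.104, 0.064, 0.040), k3=(-0.104, 0.064, 0.040), k4=(-0.105, 0.065, 0.040); state += dt/6·(k1+2k2+2k3+k4)
t=0.020: state=(0.957, 0.042, 0.001)
t=0.040: state=(0.955, 0.044, 0.002)
t=0.060: state=(0.953, 0.045, 0.002)
continuing one RK4 step at a time; state shown every 10 steps (Δt=0.2):
t=0.200: state=(0.935, 0.055, 0.009)
t=0.400: state=(0.905, 0.074, 0.021)
t=0.600: state=(0.866, 0.097, 0.037)
t=0.800: state=(0.817, 0.124, 0.058)
t=1.000: state=(0.760, 0.155, 0.085)
t=1.200: state=(0.696, 0.187, 0.117)
t=1.400: state=(0.626, 0.218, 0.156)
t=1.600: state=(0.555, 0.245, 0.200)
t=1.800: state=(0.486, 0.265, 0.248)
t=2.000: state=(0.422, 0.278, 0.300)
t=2.200: state=(0.365, 0.282, 0.353)
t=2.400: state=(0.315, 0.278, 0.406)
t=2.600: state=(0.274, 0.268, 0.458)
t=2.800: state=(0.239, 0.253, 0.508)
t=3.000: state=(0.211, 0.235, 0.554)
t=3.200: state=(0.187, 0.216, 0.597)
t=3.400: state=(0.168, 0.196, 0.636)
t=3.600: state=(0.153, 0.176, 0.671)
t=3.800: state=(0.140, 0.157, 0.703)
t=3.820: state=(0.139, 0.155, 0.706)
compare at T: S=0.139, I=0.155, R=0.706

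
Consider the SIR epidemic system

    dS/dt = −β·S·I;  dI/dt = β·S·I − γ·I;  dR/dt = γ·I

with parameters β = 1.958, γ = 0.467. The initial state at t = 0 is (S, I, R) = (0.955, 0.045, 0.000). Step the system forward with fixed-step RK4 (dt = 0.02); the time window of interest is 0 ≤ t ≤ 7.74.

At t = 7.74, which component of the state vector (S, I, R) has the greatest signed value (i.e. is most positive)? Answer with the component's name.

t=0.000: state=(0.955, 0.045, 0.000)
step 1 (dt=0.02): k1=(-0.084, 0.063, 0.021), k2=(-0.085, 0.064, 0.021), k3=(-0.085, 0.064, 0.021), k4=(-0.086, 0.065, 0.022); state += dt/6·(k1+2k2+2k3+k4)
t=0.020: state=(0.953, 0.046, 0.000)
t=0.040: state=(0.952, 0.048, 0.001)
t=0.060: state=(0.950, 0.049, 0.001)
continuing one RK4 step at a time; state shown every 25 steps (Δt=0.5):
t=0.500: state=(0.896, 0.088, 0.015)
t=1.000: state=(0.795, 0.161, 0.044)
t=1.500: state=(0.648, 0.259, 0.092)
t=2.000: state=(0.479, 0.356, 0.165)
t=2.500: state=(0.327, 0.417, 0.256)
t=3.000: state=(0.215, 0.429, 0.356)
t=3.500: state=(0.143, 0.404, 0.453)
t=4.000: state=(0.098, 0.359, 0.543)
t=4.500: state=(0.071, 0.309, 0.621)
t=5.000: state=(0.054, 0.259, 0.687)
t=5.500: state=(0.043, 0.215, 0.742)
t=6.000: state=(0.035, 0.177, 0.788)
t=6.500: state=(0.030, 0.145, 0.825)
t=7.000: state=(0.026, 0.118, 0.856)
t=7.500: state=(0.024, 0.095, 0.881)
t=7.740: state=(0.023, 0.086, 0.891)
compare at T: S=0.023, I=0.086, R=0.891

largest component: R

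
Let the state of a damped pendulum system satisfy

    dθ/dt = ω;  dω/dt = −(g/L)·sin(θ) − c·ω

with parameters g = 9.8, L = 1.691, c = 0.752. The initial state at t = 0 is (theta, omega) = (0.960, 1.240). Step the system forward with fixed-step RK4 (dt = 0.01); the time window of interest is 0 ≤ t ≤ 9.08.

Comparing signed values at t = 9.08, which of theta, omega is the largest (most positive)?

largest component: theta

t=0.000: state=(0.960, 1.240)
step 1 (dt=0.01): k1=(1.240, -5.680), k2=(1.212, -5.679), k3=(1.212, -5.679), k4=(1.183, -5.677); state += dt/6·(k1+2k2+2k3+k4)
t=0.010: state=(0.972, 1.183)
t=0.020: state=(0.984, 1.126)
t=0.030: state=(0.995, 1.070)
continuing one RK4 step at a time; state shown every 50 steps (Δt=0.5):
t=0.500: state=(0.920, -1.232)
t=1.000: state=(0.028, -1.911)
t=1.500: state=(-0.610, -0.443)
t=2.000: state=(-0.427, 1.004)
t=2.500: state=(0.139, 0.986)
t=3.000: state=(0.381, -0.063)
t=3.500: state=(0.147, -0.718)
t=4.000: state=(-0.169, -0.410)
t=4.500: state=(-0.206, 0.236)
t=5.000: state=(-0.013, 0.430)
t=5.500: state=(0.134, 0.105)
t=6.000: state=(0.092, -0.230)
t=6.500: state=(-0.035, -0.215)
t=7.000: state=(-0.085, 0.025)
t=7.500: state=(-0.028, 0.163)
t=8.000: state=(0.041, 0.084)
t=8.500: state=(0.045, -0.060)
t=9.000: state=(-0.000, -0.095)
t=9.080: state=(-0.008, -0.087)
compare at T: theta=-0.008, omega=-0.087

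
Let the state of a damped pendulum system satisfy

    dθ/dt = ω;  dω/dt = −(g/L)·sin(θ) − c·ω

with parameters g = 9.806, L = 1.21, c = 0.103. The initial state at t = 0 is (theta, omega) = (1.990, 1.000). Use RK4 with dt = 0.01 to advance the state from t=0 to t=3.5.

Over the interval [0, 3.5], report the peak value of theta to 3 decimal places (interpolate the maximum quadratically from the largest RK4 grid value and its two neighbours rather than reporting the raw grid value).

max theta = 2.058

t=0.000: state=(1.990, 1.000)
step 1 (dt=0.01): k1=(1.000, -7.505), k2=(0.962, -7.485), k3=(0.963, -7.486), k4=(0.925, -7.466); state += dt/6·(k1+2k2+2k3+k4)
t=0.010: state=(2.000, 0.925)
t=0.020: state=(2.009, 0.851)
t=0.030: state=(2.017, 0.777)
continuing one RK4 step at a time; state shown every 20 steps (Δt=0.2):
t=0.200: state=(2.044, -0.450)
t=0.400: state=(1.808, -1.928)
t=0.600: state=(1.267, -3.473)
t=0.800: state=(0.445, -4.598)
t=1.000: state=(-0.486, -4.467)
t=1.200: state=(-1.260, -3.154)
t=1.400: state=(-1.726, -1.501)
t=1.600: state=(-1.867, 0.081)
t=1.800: state=(-1.695, 1.637)
t=2.000: state=(-1.211, 3.186)
t=2.200: state=(-0.449, 4.295)
t=2.400: state=(0.426, 4.221)
t=2.600: state=(1.160, 2.994)
t=2.800: state=(1.597, 1.363)
t=3.000: state=(1.707, -0.259)
t=3.200: state=(1.495, -1.852)
t=3.400: state=(0.973, -3.324)
t=3.500: state=(0.612, -3.863)
largest grid value and its neighbours: theta(0.130)=2.05782, theta(0.140)=2.05797, theta(0.150)=2.05740
parabola through these three points peaks at t≈0.137 with theta≈2.05800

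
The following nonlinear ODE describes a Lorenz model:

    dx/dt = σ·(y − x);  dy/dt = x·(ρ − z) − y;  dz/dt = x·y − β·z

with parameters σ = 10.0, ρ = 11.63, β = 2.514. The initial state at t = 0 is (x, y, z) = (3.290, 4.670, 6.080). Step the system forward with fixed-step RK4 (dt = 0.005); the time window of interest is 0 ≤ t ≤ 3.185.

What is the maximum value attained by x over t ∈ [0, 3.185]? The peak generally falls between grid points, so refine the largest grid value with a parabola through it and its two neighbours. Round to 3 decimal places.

t=0.000: state=(3.290, 4.670, 6.080)
step 1 (dt=0.005): k1=(13.800, 13.590, 0.079), k2=(13.795, 13.746, 0.353), k3=(13.799, 13.744, 0.352), k4=(13.797, 13.898, 0.628); state += dt/6·(k1+2k2+2k3+k4)
t=0.005: state=(3.359, 4.739, 6.082)
t=0.010: state=(3.428, 4.809, 6.086)
t=0.015: state=(3.497, 4.881, 6.094)
continuing one RK4 step at a time; state shown every 40 steps (Δt=0.2):
t=0.200: state=(6.281, 7.759, 8.696)
t=0.400: state=(7.196, 6.282, 13.797)
t=0.600: state=(4.363, 3.128, 12.292)
t=0.800: state=(3.196, 3.198, 9.090)
t=1.000: state=(4.043, 4.831, 7.723)
t=1.200: state=(5.960, 6.875, 9.511)
t=1.400: state=(6.511, 5.995, 12.628)
t=1.600: state=(4.779, 3.940, 11.875)
t=1.800: state=(3.919, 3.910, 9.660)
t=2.000: state=(4.564, 5.152, 8.815)
t=2.200: state=(5.826, 6.331, 10.222)
t=2.400: state=(5.963, 5.574, 11.975)
t=2.600: state=(4.863, 4.357, 11.348)
t=2.800: state=(4.382, 4.426, 9.905)
t=3.000: state=(4.910, 5.330, 9.534)
t=3.185: state=(5.644, 5.921, 10.502)
largest grid value and its neighbours: x(0.335)=7.48972, x(0.340)=7.48981, x(0.345)=7.48603
parabola through these three points peaks at t≈0.338 with x≈7.49025

max x = 7.490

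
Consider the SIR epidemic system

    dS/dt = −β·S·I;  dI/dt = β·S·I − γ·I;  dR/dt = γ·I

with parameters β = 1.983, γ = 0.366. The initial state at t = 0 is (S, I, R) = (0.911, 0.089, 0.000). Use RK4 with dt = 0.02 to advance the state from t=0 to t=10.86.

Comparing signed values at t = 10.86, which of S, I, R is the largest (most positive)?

largest component: R

t=0.000: state=(0.911, 0.089, 0.000)
step 1 (dt=0.02): k1=(-0.161, 0.128, 0.033), k2=(-0.163, 0.130, 0.033), k3=(-0.163, 0.130, 0.033), k4=(-0.165, 0.131, 0.034); state += dt/6·(k1+2k2+2k3+k4)
t=0.020: state=(0.908, 0.092, 0.001)
t=0.040: state=(0.904, 0.094, 0.001)
t=0.060: state=(0.901, 0.097, 0.002)
continuing one RK4 step at a time; state shown every 25 steps (Δt=0.5):
t=0.500: state=(0.802, 0.174, 0.023)
t=1.000: state=(0.637, 0.297, 0.066)
t=1.500: state=(0.445, 0.423, 0.132)
t=2.000: state=(0.280, 0.502, 0.218)
t=2.500: state=(0.168, 0.520, 0.312)
t=3.000: state=(0.101, 0.493, 0.406)
t=3.500: state=(0.063, 0.445, 0.492)
t=4.000: state=(0.042, 0.390, 0.568)
t=4.500: state=(0.029, 0.336, 0.634)
t=5.000: state=(0.022, 0.287, 0.691)
t=5.500: state=(0.017, 0.244, 0.740)
t=6.000: state=(0.013, 0.206, 0.781)
t=6.500: state=(0.011, 0.173, 0.816)
t=7.000: state=(0.009, 0.146, 0.845)
t=7.500: state=(0.008, 0.123, 0.869)
t=8.000: state=(0.007, 0.103, 0.890)
t=8.500: state=(0.007, 0.086, 0.907)
t=9.000: state=(0.006, 0.072, 0.922)
t=9.500: state=(0.006, 0.061, 0.934)
t=10.000: state=(0.005, 0.051, 0.944)
t=10.500: state=(0.005, 0.042, 0.952)
t=10.860: state=(0.005, 0.037, 0.958)
compare at T: S=0.005, I=0.037, R=0.958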